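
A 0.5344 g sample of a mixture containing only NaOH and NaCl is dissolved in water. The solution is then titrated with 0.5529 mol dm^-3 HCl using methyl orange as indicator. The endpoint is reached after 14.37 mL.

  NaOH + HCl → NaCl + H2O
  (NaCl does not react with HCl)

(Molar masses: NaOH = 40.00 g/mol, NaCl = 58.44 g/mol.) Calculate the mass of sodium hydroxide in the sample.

n(HCl) = 0.01437 × 0.5529 = 7.945 × 10^-3 mol
Let x = n(NaOH), y = n(NaCl).
Titrant: 1x = 7.945 × 10^-3;  mass: 40.00x + 58.44y = 0.5344
Solving, x = 7.945 × 10^-3 mol, y = 3.706 × 10^-3 mol
mass of NaOH = 7.945 × 10^-3 × 40.00 = 0.3178 g

0.3178 g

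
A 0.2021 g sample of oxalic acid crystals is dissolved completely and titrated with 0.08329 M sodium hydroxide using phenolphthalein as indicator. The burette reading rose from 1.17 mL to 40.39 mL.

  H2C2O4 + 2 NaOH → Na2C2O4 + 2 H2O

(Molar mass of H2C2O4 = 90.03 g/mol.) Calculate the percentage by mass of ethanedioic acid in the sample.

n(NaOH) = 0.03922 L × 0.08329 mol/L = 3.267 × 10^-3 mol
From the 1:2 ratio, n(H2C2O4) = 1/2 × 3.267 × 10^-3 = 1.633 × 10^-3 mol
mass of H2C2O4 = 1.633 × 10^-3 × 90.03 g/mol = 0.1470 g
% H2C2O4 = 0.1470 / 0.2021 × 100 = 72.76 %

72.76 %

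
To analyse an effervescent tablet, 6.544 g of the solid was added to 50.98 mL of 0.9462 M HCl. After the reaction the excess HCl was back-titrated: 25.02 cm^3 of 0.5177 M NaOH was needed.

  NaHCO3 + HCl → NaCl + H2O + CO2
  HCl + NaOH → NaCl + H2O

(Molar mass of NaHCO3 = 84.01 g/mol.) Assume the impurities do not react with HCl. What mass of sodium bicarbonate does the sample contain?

n(HCl) added = 0.05098 × 0.9462 = 0.04824 mol
n(NaOH) used in back-titration = 0.02502 × 0.5177 = 0.01295 mol
n(HCl) left over = 0.01295 mol (1:1 ratio)
n(HCl) consumed by analyte = 0.04824 − 0.01295 = 0.03528 mol
n(NaHCO3) = 0.03528 mol (1:1 ratio)
mass of NaHCO3 = 0.03528 × 84.01 = 2.964 g

2.964 g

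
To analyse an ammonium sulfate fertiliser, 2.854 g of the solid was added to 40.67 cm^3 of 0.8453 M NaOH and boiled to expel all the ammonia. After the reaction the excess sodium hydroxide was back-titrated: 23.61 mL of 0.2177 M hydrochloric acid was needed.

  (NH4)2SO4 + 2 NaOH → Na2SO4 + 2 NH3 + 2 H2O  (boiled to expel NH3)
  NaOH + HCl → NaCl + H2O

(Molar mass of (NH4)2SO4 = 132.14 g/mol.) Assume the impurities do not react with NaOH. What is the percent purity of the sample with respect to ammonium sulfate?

67.69 %

n(NaOH) added = 0.04067 × 0.8453 = 0.03438 mol
n(HCl) used in back-titration = 0.02361 × 0.2177 = 5.140 × 10^-3 mol
n(NaOH) left over = 5.140 × 10^-3 mol (1:1 ratio)
n(NaOH) consumed by analyte = 0.03438 − 5.140 × 10^-3 = 0.02924 mol
From the 1:2 ratio, n((NH4)2SO4) = 1/2 × 0.02924 = 0.01462 mol
mass of (NH4)2SO4 = 0.01462 × 132.14 = 1.932 g
% (NH4)2SO4 = 1.932 / 2.854 × 100 = 67.69 %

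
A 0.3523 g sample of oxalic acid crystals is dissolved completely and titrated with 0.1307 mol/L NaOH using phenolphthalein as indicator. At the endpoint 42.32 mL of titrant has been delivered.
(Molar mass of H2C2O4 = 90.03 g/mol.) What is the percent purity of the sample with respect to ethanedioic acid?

H2C2O4 + 2 NaOH → Na2C2O4 + 2 H2O
n(NaOH) = 0.04232 L × 0.1307 mol/L = 5.531 × 10^-3 mol
From the 1:2 ratio, n(H2C2O4) = 1/2 × 5.531 × 10^-3 = 2.766 × 10^-3 mol
mass of H2C2O4 = 2.766 × 10^-3 × 90.03 g/mol = 0.2490 g
% H2C2O4 = 0.2490 / 0.3523 × 100 = 70.68 %

70.68 %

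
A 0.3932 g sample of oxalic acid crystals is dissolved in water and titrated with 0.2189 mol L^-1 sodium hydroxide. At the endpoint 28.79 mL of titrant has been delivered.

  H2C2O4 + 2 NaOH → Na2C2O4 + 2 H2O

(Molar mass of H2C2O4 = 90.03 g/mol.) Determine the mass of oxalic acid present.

n(NaOH) = 0.02879 L × 0.2189 mol/L = 6.302 × 10^-3 mol
From the 1:2 ratio, n(H2C2O4) = 1/2 × 6.302 × 10^-3 = 3.151 × 10^-3 mol
mass of H2C2O4 = 3.151 × 10^-3 × 90.03 g/mol = 0.2837 g

0.2837 g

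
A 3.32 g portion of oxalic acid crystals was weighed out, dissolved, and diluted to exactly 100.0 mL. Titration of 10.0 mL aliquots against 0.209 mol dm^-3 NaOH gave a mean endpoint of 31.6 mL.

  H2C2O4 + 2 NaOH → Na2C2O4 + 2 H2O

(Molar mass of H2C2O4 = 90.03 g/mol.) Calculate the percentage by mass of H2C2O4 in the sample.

89.5 %

n(NaOH) per titration = 0.0316 × 0.209 = 6.60 × 10^-3 mol
From the 1:2 ratio, n(H2C2O4) in each aliquot = 1/2 × 6.60 × 10^-3 = 3.30 × 10^-3 mol
n(H2C2O4) in the whole flask = 3.30 × 10^-3 × 100.0/10.0 = 0.0330 mol
mass of H2C2O4 = 0.0330 × 90.03 = 2.97 g
% H2C2O4 = 2.97 / 3.32 × 100 = 89.5 %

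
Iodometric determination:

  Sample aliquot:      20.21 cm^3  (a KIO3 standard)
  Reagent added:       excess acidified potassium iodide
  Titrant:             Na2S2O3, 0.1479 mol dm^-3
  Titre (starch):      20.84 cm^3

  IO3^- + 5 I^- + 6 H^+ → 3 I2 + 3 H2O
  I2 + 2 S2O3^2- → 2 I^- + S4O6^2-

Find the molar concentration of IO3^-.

n(S2O3^2-) = 0.02084 × 0.1479 = 3.082 × 10^-3 mol
n(I2) = n(S2O3^2-)/2 = 1.541 × 10^-3 mol
From the 1:3 ratio, n(IO3^-) in the aliquot = 1/3 × 1.541 × 10^-3 = 5.137 × 10^-4 mol
[IO3^-] = 5.137 × 10^-4 / 0.02021 = 0.02542 mol/L

0.02542 mol/L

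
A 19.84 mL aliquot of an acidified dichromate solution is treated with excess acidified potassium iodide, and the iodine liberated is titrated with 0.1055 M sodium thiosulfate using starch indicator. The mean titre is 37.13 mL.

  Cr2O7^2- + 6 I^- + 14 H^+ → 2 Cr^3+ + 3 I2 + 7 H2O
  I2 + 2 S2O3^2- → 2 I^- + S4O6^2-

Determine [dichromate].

n(S2O3^2-) = 0.03713 × 0.1055 = 3.917 × 10^-3 mol
n(I2) = n(S2O3^2-)/2 = 1.959 × 10^-3 mol
From the 1:3 ratio, n(Cr2O7^2-) in the aliquot = 1/3 × 1.959 × 10^-3 = 6.529 × 10^-4 mol
[Cr2O7^2-] = 6.529 × 10^-4 / 0.01984 = 0.03291 mol/L

0.03291 M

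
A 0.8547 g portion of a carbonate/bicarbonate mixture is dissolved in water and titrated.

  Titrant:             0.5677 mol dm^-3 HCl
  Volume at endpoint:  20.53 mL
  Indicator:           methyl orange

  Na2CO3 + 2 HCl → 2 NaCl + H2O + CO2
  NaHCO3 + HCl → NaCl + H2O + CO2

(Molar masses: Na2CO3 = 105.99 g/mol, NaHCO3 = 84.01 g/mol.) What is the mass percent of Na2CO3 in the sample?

n(HCl) = 0.02053 × 0.5677 = 0.01165 mol
Let x = n(Na2CO3), y = n(NaHCO3).
Titrant: 2x + 1y = 0.01165;  mass: 105.99x + 84.01y = 0.8547
Solving, x = 2.006 × 10^-3 mol, y = 7.643 × 10^-3 mol
mass of Na2CO3 = 2.006 × 10^-3 × 105.99 = 0.2126 g
% Na2CO3 = 0.2126 / 0.8547 × 100 = 24.87 %

24.87 %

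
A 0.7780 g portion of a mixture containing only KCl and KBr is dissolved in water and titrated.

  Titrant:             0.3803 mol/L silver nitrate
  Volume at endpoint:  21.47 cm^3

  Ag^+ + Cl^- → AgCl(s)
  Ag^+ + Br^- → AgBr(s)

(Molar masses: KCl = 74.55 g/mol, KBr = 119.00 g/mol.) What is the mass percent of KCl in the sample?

n(AgNO3) = 0.02147 × 0.3803 = 8.165 × 10^-3 mol
Let x = n(KCl), y = n(KBr).
Titrant: 1x + 1y = 8.165 × 10^-3;  mass: 74.55x + 119.00y = 0.7780
Solving, x = 4.356 × 10^-3 mol, y = 3.809 × 10^-3 mol
mass of KCl = 4.356 × 10^-3 × 74.55 = 0.3248 g
% KCl = 0.3248 / 0.7780 × 100 = 41.74 %

41.74 %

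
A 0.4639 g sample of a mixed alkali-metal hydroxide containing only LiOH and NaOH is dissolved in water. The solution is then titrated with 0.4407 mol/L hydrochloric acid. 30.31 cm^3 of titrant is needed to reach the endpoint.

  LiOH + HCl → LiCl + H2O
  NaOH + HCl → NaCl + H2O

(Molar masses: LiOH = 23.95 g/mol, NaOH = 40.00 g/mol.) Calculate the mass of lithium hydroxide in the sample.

n(HCl) = 0.03031 × 0.4407 = 0.01336 mol
Let x = n(LiOH), y = n(NaOH).
Titrant: 1x + 1y = 0.01336;  mass: 23.95x + 40.00y = 0.4639
Solving, x = 4.387 × 10^-3 mol, y = 8.971 × 10^-3 mol
mass of LiOH = 4.387 × 10^-3 × 23.95 = 0.1051 g

0.1051 g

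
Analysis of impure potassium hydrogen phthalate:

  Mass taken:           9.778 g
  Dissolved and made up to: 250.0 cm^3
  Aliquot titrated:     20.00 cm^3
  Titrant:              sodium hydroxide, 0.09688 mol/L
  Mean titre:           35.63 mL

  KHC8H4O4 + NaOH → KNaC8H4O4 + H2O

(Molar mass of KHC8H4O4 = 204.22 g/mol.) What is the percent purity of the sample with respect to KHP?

n(NaOH) per titration = 0.03563 × 0.09688 = 3.452 × 10^-3 mol
n(KHC8H4O4) in each aliquot = 3.452 × 10^-3 mol (1:1 ratio)
n(KHC8H4O4) in the whole flask = 3.452 × 10^-3 × 250.0/20.00 = 0.04315 mol
mass of KHC8H4O4 = 0.04315 × 204.22 = 8.812 g
% KHC8H4O4 = 8.812 / 9.778 × 100 = 90.12 %

90.12 %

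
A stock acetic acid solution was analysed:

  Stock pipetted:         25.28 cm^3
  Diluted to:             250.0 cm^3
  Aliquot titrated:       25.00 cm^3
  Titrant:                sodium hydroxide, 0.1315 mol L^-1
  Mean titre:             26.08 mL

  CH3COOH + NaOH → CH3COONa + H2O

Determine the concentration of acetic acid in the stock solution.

n(NaOH) = 0.02608 × 0.1315 = 3.430 × 10^-3 mol
n(CH3COOH) in the aliquot = 3.430 × 10^-3 mol (1:1 ratio)
[CH3COOH]_dilute = 3.430 × 10^-3 / 0.02500 = 0.1372 mol/L
Dilution factor = 250.0 / 25.28 = 9.889
[CH3COOH]_stock = 0.1372 × 9.889 = 1.357 mol/L

1.357 mol/L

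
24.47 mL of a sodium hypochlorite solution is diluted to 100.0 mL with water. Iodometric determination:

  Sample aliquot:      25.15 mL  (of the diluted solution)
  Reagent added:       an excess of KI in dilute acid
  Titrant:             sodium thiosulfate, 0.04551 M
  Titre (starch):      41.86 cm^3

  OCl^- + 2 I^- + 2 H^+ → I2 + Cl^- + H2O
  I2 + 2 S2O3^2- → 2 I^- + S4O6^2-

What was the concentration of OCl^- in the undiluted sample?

n(S2O3^2-) = 0.04186 × 0.04551 = 1.905 × 10^-3 mol
n(I2) = n(S2O3^2-)/2 = 9.525 × 10^-4 mol
n(OCl^-) in the aliquot = 9.525 × 10^-4 mol (1:1 ratio)
[OCl^-]_dilute = 9.525 × 10^-4 / 0.02515 = 0.03787 mol/L
[OCl^-]_original = 0.03787 × 100.0/24.47 = 0.1548 mol/L

0.1548 M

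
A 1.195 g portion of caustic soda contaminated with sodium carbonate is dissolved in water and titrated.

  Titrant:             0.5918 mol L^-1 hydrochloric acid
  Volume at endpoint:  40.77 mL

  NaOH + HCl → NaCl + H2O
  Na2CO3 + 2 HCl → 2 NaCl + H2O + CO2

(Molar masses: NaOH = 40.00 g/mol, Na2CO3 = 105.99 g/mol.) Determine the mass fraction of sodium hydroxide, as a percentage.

21.55 %

n(HCl) = 0.04077 × 0.5918 = 0.02413 mol
Let x = n(NaOH), y = n(Na2CO3).
Titrant: 1x + 2y = 0.02413;  mass: 40.00x + 105.99y = 1.195
Solving, x = 6.437 × 10^-3 mol, y = 8.845 × 10^-3 mol
mass of NaOH = 6.437 × 10^-3 × 40.00 = 0.2575 g
% NaOH = 0.2575 / 1.195 × 100 = 21.55 %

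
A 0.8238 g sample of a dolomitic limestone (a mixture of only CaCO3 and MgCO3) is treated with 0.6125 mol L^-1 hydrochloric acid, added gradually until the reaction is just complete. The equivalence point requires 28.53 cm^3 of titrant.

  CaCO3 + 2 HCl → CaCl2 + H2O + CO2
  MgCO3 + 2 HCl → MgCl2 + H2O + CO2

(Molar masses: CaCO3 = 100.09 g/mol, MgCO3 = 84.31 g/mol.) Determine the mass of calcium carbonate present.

n(HCl) = 0.02853 × 0.6125 = 0.01747 mol
Let x = n(CaCO3), y = n(MgCO3).
Titrant: 2x + 2y = 0.01747;  mass: 100.09x + 84.31y = 0.8238
Solving, x = 5.523 × 10^-3 mol, y = 3.214 × 10^-3 mol
mass of CaCO3 = 5.523 × 10^-3 × 100.09 = 0.5528 g

0.5528 g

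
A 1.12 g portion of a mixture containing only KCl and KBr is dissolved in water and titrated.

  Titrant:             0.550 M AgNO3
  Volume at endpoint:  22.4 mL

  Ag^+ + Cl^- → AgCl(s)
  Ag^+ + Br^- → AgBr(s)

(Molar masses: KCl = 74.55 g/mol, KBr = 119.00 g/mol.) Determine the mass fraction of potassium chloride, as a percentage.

51.8 %

n(AgNO3) = 0.0224 × 0.550 = 0.0123 mol
Let x = n(KCl), y = n(KBr).
Titrant: 1x + 1y = 0.0123;  mass: 74.55x + 119.00y = 1.12
Solving, x = 7.79 × 10^-3 mol, y = 4.53 × 10^-3 mol
mass of KCl = 7.79 × 10^-3 × 74.55 = 0.580 g
% KCl = 0.580 / 1.12 × 100 = 51.8 %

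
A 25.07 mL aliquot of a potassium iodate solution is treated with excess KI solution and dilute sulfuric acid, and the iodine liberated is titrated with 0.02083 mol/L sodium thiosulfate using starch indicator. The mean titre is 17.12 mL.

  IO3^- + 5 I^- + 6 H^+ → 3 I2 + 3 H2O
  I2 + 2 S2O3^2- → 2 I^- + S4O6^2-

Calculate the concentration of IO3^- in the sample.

0.002371 mol/L

n(S2O3^2-) = 0.01712 × 0.02083 = 3.566 × 10^-4 mol
n(I2) = n(S2O3^2-)/2 = 1.783 × 10^-4 mol
From the 1:3 ratio, n(IO3^-) in the aliquot = 1/3 × 1.783 × 10^-4 = 5.943 × 10^-5 mol
[IO3^-] = 5.943 × 10^-5 / 0.02507 = 0.002371 mol/L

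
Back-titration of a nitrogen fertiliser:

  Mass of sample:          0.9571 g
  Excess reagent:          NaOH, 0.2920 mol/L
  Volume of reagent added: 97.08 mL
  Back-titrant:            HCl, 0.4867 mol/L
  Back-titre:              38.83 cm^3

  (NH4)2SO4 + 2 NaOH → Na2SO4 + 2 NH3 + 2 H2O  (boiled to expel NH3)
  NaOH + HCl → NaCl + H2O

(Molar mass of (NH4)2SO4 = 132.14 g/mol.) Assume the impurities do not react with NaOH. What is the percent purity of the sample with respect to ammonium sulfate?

n(NaOH) added = 0.09708 × 0.2920 = 0.02835 mol
n(HCl) used in back-titration = 0.03883 × 0.4867 = 0.01890 mol
n(NaOH) left over = 0.01890 mol (1:1 ratio)
n(NaOH) consumed by analyte = 0.02835 − 0.01890 = 9.449 × 10^-3 mol
From the 1:2 ratio, n((NH4)2SO4) = 1/2 × 9.449 × 10^-3 = 4.724 × 10^-3 mol
mass of (NH4)2SO4 = 4.724 × 10^-3 × 132.14 = 0.6243 g
% (NH4)2SO4 = 0.6243 / 0.9571 × 100 = 65.23 %

65.23 %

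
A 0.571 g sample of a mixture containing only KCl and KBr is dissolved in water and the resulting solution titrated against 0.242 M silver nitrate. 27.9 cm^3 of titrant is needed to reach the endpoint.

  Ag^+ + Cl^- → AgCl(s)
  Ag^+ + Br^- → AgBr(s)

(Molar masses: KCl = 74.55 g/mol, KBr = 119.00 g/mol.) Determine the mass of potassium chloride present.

0.390 g

n(AgNO3) = 0.0279 × 0.242 = 6.75 × 10^-3 mol
Let x = n(KCl), y = n(KBr).
Titrant: 1x + 1y = 6.75 × 10^-3;  mass: 74.55x + 119.00y = 0.571
Solving, x = 5.23 × 10^-3 mol, y = 1.52 × 10^-3 mol
mass of KCl = 5.23 × 10^-3 × 74.55 = 0.390 g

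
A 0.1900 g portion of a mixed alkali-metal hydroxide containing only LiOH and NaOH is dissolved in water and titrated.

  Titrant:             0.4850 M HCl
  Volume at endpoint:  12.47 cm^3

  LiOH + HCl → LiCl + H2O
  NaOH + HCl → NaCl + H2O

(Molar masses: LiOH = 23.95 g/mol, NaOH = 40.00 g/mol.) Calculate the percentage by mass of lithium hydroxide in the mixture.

n(HCl) = 0.01247 × 0.4850 = 6.048 × 10^-3 mol
Let x = n(LiOH), y = n(NaOH).
Titrant: 1x + 1y = 6.048 × 10^-3;  mass: 23.95x + 40.00y = 0.1900
Solving, x = 3.235 × 10^-3 mol, y = 2.813 × 10^-3 mol
mass of LiOH = 3.235 × 10^-3 × 23.95 = 0.07747 g
% LiOH = 0.07747 / 0.1900 × 100 = 40.78 %

40.78 %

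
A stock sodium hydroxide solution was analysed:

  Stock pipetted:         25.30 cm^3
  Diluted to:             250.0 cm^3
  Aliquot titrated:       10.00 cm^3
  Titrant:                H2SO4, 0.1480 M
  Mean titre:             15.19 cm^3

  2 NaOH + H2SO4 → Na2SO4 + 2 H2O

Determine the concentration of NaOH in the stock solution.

n(H2SO4) = 0.01519 × 0.1480 = 2.248 × 10^-3 mol
From the 2:1 ratio, n(NaOH) in the aliquot = 2/1 × 2.248 × 10^-3 = 4.496 × 10^-3 mol
[NaOH]_dilute = 4.496 × 10^-3 / 0.01000 = 0.4496 mol/L
Dilution factor = 250.0 / 25.30 = 9.881
[NaOH]_stock = 0.4496 × 9.881 = 4.443 mol/L

4.443 M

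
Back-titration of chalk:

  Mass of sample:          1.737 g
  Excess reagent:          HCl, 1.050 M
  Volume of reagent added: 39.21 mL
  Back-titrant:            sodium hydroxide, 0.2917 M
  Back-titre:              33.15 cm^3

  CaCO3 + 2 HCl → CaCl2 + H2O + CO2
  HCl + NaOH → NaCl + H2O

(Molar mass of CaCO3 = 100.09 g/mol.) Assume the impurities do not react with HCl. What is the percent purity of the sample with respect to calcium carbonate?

n(HCl) added = 0.03921 × 1.050 = 0.04117 mol
n(NaOH) used in back-titration = 0.03315 × 0.2917 = 9.670 × 10^-3 mol
n(HCl) left over = 9.670 × 10^-3 mol (1:1 ratio)
n(HCl) consumed by analyte = 0.04117 − 9.670 × 10^-3 = 0.03150 mol
From the 1:2 ratio, n(CaCO3) = 1/2 × 0.03150 = 0.01575 mol
mass of CaCO3 = 0.01575 × 100.09 = 1.576 g
% CaCO3 = 1.576 / 1.737 × 100 = 90.76 %

90.76 %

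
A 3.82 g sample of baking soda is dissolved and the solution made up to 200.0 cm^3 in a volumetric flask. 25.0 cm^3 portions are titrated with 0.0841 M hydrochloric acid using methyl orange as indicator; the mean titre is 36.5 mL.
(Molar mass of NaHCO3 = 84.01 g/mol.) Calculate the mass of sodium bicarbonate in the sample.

2.06 g

NaHCO3 + HCl → NaCl + H2O + CO2
n(HCl) per titration = 0.0365 × 0.0841 = 3.07 × 10^-3 mol
n(NaHCO3) in each aliquot = 3.07 × 10^-3 mol (1:1 ratio)
n(NaHCO3) in the whole flask = 3.07 × 10^-3 × 200.0/25.0 = 0.0246 mol
mass of NaHCO3 = 0.0246 × 84.01 = 2.06 g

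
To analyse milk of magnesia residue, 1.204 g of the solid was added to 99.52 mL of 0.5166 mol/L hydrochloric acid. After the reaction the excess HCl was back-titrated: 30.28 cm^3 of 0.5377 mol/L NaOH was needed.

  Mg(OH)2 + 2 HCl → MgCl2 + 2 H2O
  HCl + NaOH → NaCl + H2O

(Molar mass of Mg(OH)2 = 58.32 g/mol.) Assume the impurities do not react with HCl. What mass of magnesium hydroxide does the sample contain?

n(HCl) added = 0.09952 × 0.5166 = 0.05141 mol
n(NaOH) used in back-titration = 0.03028 × 0.5377 = 0.01628 mol
n(HCl) left over = 0.01628 mol (1:1 ratio)
n(HCl) consumed by analyte = 0.05141 − 0.01628 = 0.03513 mol
From the 1:2 ratio, n(Mg(OH)2) = 1/2 × 0.03513 = 0.01757 mol
mass of Mg(OH)2 = 0.01757 × 58.32 = 1.024 g

1.024 g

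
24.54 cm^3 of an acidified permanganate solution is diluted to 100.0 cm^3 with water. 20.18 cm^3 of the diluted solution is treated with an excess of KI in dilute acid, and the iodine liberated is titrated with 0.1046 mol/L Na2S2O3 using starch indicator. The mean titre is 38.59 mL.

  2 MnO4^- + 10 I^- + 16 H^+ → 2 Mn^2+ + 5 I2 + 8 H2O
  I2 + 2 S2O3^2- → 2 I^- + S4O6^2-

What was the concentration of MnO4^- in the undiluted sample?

n(S2O3^2-) = 0.03859 × 0.1046 = 4.037 × 10^-3 mol
n(I2) = n(S2O3^2-)/2 = 2.018 × 10^-3 mol
From the 2:5 ratio, n(MnO4^-) in the aliquot = 2/5 × 2.018 × 10^-3 = 8.073 × 10^-4 mol
[MnO4^-]_dilute = 8.073 × 10^-4 / 0.02018 = 0.04001 mol/L
[MnO4^-]_original = 0.04001 × 100.0/24.54 = 0.1630 mol/L

0.1630 mol/L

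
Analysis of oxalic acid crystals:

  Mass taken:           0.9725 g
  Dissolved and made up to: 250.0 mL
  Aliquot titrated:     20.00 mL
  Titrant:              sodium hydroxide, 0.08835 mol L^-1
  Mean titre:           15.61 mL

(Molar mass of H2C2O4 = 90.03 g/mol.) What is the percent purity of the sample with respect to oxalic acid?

H2C2O4 + 2 NaOH → Na2C2O4 + 2 H2O
n(NaOH) per titration = 0.01561 × 0.08835 = 1.379 × 10^-3 mol
From the 1:2 ratio, n(H2C2O4) in each aliquot = 1/2 × 1.379 × 10^-3 = 6.896 × 10^-4 mol
n(H2C2O4) in the whole flask = 6.896 × 10^-4 × 250.0/20.00 = 8.620 × 10^-3 mol
mass of H2C2O4 = 8.620 × 10^-3 × 90.03 = 0.7760 g
% H2C2O4 = 0.7760 / 0.9725 × 100 = 79.80 %

79.80 %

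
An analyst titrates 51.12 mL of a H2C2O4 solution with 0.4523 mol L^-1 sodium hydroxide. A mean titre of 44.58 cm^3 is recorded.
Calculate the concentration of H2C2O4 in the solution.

0.1972 mol/L

H2C2O4 + 2 NaOH → Na2C2O4 + 2 H2O
n(NaOH) = 0.04458 L × 0.4523 mol/L = 0.02016 mol
From the 1:2 mole ratio, n(H2C2O4) = 1/2 × 0.02016 = 0.01008 mol
[H2C2O4] = 0.01008 mol / 0.05112 L = 0.1972 mol/L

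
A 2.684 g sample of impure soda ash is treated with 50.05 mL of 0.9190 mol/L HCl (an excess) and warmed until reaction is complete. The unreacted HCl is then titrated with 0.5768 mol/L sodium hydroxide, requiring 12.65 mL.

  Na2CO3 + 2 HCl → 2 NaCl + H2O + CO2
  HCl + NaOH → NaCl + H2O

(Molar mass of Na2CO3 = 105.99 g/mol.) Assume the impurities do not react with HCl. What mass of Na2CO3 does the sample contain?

2.051 g

n(HCl) added = 0.05005 × 0.9190 = 0.04600 mol
n(NaOH) used in back-titration = 0.01265 × 0.5768 = 7.297 × 10^-3 mol
n(HCl) left over = 7.297 × 10^-3 mol (1:1 ratio)
n(HCl) consumed by analyte = 0.04600 − 7.297 × 10^-3 = 0.03870 mol
From the 1:2 ratio, n(Na2CO3) = 1/2 × 0.03870 = 0.01935 mol
mass of Na2CO3 = 0.01935 × 105.99 = 2.051 g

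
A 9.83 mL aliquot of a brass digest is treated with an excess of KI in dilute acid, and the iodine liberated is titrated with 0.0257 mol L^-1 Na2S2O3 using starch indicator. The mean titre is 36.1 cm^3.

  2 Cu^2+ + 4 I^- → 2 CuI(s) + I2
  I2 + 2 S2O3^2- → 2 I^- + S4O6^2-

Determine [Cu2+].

0.0944 mol/L

n(S2O3^2-) = 0.0361 × 0.0257 = 9.28 × 10^-4 mol
n(I2) = n(S2O3^2-)/2 = 4.64 × 10^-4 mol
From the 2:1 ratio, n(Cu2+) in the aliquot = 2/1 × 4.64 × 10^-4 = 9.28 × 10^-4 mol
[Cu2+] = 9.28 × 10^-4 / 0.00983 = 0.0944 mol/L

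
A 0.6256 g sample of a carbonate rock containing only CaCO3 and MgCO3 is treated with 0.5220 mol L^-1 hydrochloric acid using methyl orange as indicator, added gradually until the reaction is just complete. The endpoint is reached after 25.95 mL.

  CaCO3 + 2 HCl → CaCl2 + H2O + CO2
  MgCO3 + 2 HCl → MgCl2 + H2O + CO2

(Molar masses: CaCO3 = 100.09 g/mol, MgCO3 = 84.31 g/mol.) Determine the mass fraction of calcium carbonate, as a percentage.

55.33 %

n(HCl) = 0.02595 × 0.5220 = 0.01355 mol
Let x = n(CaCO3), y = n(MgCO3).
Titrant: 2x + 2y = 0.01355;  mass: 100.09x + 84.31y = 0.6256
Solving, x = 3.458 × 10^-3 mol, y = 3.315 × 10^-3 mol
mass of CaCO3 = 3.458 × 10^-3 × 100.09 = 0.3461 g
% CaCO3 = 0.3461 / 0.6256 × 100 = 55.33 %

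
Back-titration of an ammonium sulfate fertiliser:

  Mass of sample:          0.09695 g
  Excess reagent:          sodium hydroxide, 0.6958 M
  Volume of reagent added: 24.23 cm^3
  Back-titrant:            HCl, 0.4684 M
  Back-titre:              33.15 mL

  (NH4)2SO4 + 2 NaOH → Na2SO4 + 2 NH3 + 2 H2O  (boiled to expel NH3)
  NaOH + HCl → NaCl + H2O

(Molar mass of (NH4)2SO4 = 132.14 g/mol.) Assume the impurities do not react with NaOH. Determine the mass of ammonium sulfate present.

n(NaOH) added = 0.02423 × 0.6958 = 0.01686 mol
n(HCl) used in back-titration = 0.03315 × 0.4684 = 0.01553 mol
n(NaOH) left over = 0.01553 mol (1:1 ratio)
n(NaOH) consumed by analyte = 0.01686 − 0.01553 = 1.332 × 10^-3 mol
From the 1:2 ratio, n((NH4)2SO4) = 1/2 × 1.332 × 10^-3 = 6.659 × 10^-4 mol
mass of (NH4)2SO4 = 6.659 × 10^-4 × 132.14 = 0.08799 g

0.08799 g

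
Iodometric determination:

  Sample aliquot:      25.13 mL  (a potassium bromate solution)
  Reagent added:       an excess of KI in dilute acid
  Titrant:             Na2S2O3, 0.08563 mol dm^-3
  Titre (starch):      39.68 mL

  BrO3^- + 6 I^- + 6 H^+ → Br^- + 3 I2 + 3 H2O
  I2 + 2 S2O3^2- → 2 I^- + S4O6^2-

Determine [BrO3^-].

0.02253 mol/L

n(S2O3^2-) = 0.03968 × 0.08563 = 3.398 × 10^-3 mol
n(I2) = n(S2O3^2-)/2 = 1.699 × 10^-3 mol
From the 1:3 ratio, n(BrO3^-) in the aliquot = 1/3 × 1.699 × 10^-3 = 5.663 × 10^-4 mol
[BrO3^-] = 5.663 × 10^-4 / 0.02513 = 0.02253 mol/L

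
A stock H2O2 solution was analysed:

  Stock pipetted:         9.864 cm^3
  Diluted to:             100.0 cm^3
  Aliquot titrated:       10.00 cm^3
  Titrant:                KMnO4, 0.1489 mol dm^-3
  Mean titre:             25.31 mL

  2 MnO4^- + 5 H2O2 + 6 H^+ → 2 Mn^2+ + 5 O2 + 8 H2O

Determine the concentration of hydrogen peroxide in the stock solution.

9.552 mol/L

n(KMnO4) = 0.02531 × 0.1489 = 3.769 × 10^-3 mol
From the 5:2 ratio, n(H2O2) in the aliquot = 5/2 × 3.769 × 10^-3 = 9.422 × 10^-3 mol
[H2O2]_dilute = 9.422 × 10^-3 / 0.01000 = 0.9422 mol/L
Dilution factor = 100.0 / 9.864 = 10.14
[H2O2]_stock = 0.9422 × 10.14 = 9.552 mol/L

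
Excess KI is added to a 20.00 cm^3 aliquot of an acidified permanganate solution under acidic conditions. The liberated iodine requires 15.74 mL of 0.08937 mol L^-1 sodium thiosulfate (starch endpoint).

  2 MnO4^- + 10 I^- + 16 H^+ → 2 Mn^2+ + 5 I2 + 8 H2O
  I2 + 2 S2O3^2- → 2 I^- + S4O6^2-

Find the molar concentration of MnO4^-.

n(S2O3^2-) = 0.01574 × 0.08937 = 1.407 × 10^-3 mol
n(I2) = n(S2O3^2-)/2 = 7.033 × 10^-4 mol
From the 2:5 ratio, n(MnO4^-) in the aliquot = 2/5 × 7.033 × 10^-4 = 2.813 × 10^-4 mol
[MnO4^-] = 2.813 × 10^-4 / 0.02000 = 0.01407 mol/L

0.01407 mol/L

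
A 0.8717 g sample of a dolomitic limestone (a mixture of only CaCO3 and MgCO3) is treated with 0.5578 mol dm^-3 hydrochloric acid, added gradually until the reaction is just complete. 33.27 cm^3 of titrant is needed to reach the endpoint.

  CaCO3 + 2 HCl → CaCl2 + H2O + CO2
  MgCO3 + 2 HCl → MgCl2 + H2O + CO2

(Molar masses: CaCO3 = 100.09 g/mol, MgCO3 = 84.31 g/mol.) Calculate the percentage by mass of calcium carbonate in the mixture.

n(HCl) = 0.03327 × 0.5578 = 0.01856 mol
Let x = n(CaCO3), y = n(MgCO3).
Titrant: 2x + 2y = 0.01856;  mass: 100.09x + 84.31y = 0.8717
Solving, x = 5.665 × 10^-3 mol, y = 3.614 × 10^-3 mol
mass of CaCO3 = 5.665 × 10^-3 × 100.09 = 0.5670 g
% CaCO3 = 0.5670 / 0.8717 × 100 = 65.04 %

65.04 %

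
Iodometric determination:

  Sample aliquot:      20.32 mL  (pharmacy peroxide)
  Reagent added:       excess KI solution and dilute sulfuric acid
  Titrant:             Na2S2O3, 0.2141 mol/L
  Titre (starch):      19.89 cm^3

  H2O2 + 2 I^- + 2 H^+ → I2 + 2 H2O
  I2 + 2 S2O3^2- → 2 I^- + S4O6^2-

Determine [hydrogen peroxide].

n(S2O3^2-) = 0.01989 × 0.2141 = 4.258 × 10^-3 mol
n(I2) = n(S2O3^2-)/2 = 2.129 × 10^-3 mol
n(H2O2) in the aliquot = 2.129 × 10^-3 mol (1:1 ratio)
[H2O2] = 2.129 × 10^-3 / 0.02032 = 0.1048 mol/L

0.1048 mol/L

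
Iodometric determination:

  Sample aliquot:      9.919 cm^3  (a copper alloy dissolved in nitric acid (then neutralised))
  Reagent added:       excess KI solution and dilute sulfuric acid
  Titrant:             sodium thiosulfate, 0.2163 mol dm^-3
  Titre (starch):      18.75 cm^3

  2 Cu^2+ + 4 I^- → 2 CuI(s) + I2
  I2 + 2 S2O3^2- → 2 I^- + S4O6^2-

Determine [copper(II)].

0.4089 mol/L

n(S2O3^2-) = 0.01875 × 0.2163 = 4.056 × 10^-3 mol
n(I2) = n(S2O3^2-)/2 = 2.028 × 10^-3 mol
From the 2:1 ratio, n(Cu2+) in the aliquot = 2/1 × 2.028 × 10^-3 = 4.056 × 10^-3 mol
[Cu2+] = 4.056 × 10^-3 / 0.009919 = 0.4089 mol/L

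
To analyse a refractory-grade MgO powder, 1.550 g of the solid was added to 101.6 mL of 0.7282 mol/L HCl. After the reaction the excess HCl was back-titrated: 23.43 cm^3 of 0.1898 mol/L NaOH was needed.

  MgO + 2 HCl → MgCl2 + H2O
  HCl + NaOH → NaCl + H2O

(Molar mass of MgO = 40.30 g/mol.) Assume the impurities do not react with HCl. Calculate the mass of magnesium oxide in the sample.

n(HCl) added = 0.1016 × 0.7282 = 0.07399 mol
n(NaOH) used in back-titration = 0.02343 × 0.1898 = 4.447 × 10^-3 mol
n(HCl) left over = 4.447 × 10^-3 mol (1:1 ratio)
n(HCl) consumed by analyte = 0.07399 − 4.447 × 10^-3 = 0.06954 mol
From the 1:2 ratio, n(MgO) = 1/2 × 0.06954 = 0.03477 mol
mass of MgO = 0.03477 × 40.30 = 1.401 g

1.401 g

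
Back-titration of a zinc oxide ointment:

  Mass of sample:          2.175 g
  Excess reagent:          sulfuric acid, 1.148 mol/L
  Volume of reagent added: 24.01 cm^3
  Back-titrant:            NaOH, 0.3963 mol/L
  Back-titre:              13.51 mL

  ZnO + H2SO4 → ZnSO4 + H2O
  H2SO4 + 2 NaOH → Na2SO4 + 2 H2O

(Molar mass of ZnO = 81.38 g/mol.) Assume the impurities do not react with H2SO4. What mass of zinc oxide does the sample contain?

2.025 g

n(H2SO4) added = 0.02401 × 1.148 = 0.02756 mol
n(NaOH) used in back-titration = 0.01351 × 0.3963 = 5.354 × 10^-3 mol
From the 1:2 ratio, n(H2SO4) left over = 1/2 × 5.354 × 10^-3 = 2.677 × 10^-3 mol
n(H2SO4) consumed by analyte = 0.02756 − 2.677 × 10^-3 = 0.02489 mol
n(ZnO) = 0.02489 mol (1:1 ratio)
mass of ZnO = 0.02489 × 81.38 = 2.025 g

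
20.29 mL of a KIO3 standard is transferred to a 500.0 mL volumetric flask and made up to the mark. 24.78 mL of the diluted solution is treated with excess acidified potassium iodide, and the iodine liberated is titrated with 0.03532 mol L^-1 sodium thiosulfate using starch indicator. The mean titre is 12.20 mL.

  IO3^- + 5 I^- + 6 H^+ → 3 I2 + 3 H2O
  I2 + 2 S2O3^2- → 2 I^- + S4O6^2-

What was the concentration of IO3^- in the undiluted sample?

0.07142 mol/L

n(S2O3^2-) = 0.01220 × 0.03532 = 4.309 × 10^-4 mol
n(I2) = n(S2O3^2-)/2 = 2.155 × 10^-4 mol
From the 1:3 ratio, n(IO3^-) in the aliquot = 1/3 × 2.155 × 10^-4 = 7.182 × 10^-5 mol
[IO3^-]_dilute = 7.182 × 10^-5 / 0.02478 = 0.002898 mol/L
[IO3^-]_original = 0.002898 × 500.0/20.29 = 0.07142 mol/L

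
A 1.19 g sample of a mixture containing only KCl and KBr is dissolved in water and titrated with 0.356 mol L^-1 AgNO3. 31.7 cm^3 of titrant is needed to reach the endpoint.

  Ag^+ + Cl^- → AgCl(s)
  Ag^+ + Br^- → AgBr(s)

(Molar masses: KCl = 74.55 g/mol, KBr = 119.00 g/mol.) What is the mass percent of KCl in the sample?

21.6 %

n(AgNO3) = 0.0317 × 0.356 = 0.0113 mol
Let x = n(KCl), y = n(KBr).
Titrant: 1x + 1y = 0.0113;  mass: 74.55x + 119.00y = 1.19
Solving, x = 3.44 × 10^-3 mol, y = 7.84 × 10^-3 mol
mass of KCl = 3.44 × 10^-3 × 74.55 = 0.257 g
% KCl = 0.257 / 1.19 × 100 = 21.6 %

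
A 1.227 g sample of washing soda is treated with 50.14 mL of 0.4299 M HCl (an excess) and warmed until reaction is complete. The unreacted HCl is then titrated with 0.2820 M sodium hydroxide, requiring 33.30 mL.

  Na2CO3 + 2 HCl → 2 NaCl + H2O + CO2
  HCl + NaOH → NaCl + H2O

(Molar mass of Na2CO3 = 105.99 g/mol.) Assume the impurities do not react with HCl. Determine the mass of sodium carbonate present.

n(HCl) added = 0.05014 × 0.4299 = 0.02156 mol
n(NaOH) used in back-titration = 0.03330 × 0.2820 = 9.391 × 10^-3 mol
n(HCl) left over = 9.391 × 10^-3 mol (1:1 ratio)
n(HCl) consumed by analyte = 0.02156 − 9.391 × 10^-3 = 0.01216 mol
From the 1:2 ratio, n(Na2CO3) = 1/2 × 0.01216 = 6.082 × 10^-3 mol
mass of Na2CO3 = 6.082 × 10^-3 × 105.99 = 0.6447 g

0.6447 g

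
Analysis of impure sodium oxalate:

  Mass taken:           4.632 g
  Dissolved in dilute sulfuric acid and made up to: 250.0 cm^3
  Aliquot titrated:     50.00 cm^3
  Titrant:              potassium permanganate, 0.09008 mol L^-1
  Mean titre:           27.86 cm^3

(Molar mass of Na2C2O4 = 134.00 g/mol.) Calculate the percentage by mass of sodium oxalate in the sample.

90.75 %

2 MnO4^- + 5 C2O4^2- + 16 H^+ → 2 Mn^2+ + 10 CO2 + 8 H2O
n(KMnO4) per titration = 0.02786 × 0.09008 = 2.510 × 10^-3 mol
From the 5:2 ratio, n(Na2C2O4) in each aliquot = 5/2 × 2.510 × 10^-3 = 6.274 × 10^-3 mol
n(Na2C2O4) in the whole flask = 6.274 × 10^-3 × 250.0/50.00 = 0.03137 mol
mass of Na2C2O4 = 0.03137 × 134.00 = 4.204 g
% Na2C2O4 = 4.204 / 4.632 × 100 = 90.75 %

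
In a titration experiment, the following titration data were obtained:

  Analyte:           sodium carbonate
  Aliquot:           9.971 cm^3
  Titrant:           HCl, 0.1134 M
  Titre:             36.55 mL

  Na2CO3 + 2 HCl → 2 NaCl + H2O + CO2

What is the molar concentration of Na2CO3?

0.2078 M

n(HCl) = 0.03655 L × 0.1134 mol/L = 4.145 × 10^-3 mol
From the 1:2 mole ratio, n(Na2CO3) = 1/2 × 4.145 × 10^-3 = 2.072 × 10^-3 mol
[Na2CO3] = 2.072 × 10^-3 mol / 0.009971 L = 0.2078 mol/L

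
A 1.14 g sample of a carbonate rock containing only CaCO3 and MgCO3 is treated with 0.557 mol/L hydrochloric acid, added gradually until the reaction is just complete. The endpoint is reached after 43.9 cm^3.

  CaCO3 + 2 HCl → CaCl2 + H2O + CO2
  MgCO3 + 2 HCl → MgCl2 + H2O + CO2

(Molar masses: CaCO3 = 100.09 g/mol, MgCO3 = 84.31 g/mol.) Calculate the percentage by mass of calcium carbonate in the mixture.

60.8 %

n(HCl) = 0.0439 × 0.557 = 0.0245 mol
Let x = n(CaCO3), y = n(MgCO3).
Titrant: 2x + 2y = 0.0245;  mass: 100.09x + 84.31y = 1.14
Solving, x = 6.92 × 10^-3 mol, y = 5.31 × 10^-3 mol
mass of CaCO3 = 6.92 × 10^-3 × 100.09 = 0.693 g
% CaCO3 = 0.693 / 1.14 × 100 = 60.8 %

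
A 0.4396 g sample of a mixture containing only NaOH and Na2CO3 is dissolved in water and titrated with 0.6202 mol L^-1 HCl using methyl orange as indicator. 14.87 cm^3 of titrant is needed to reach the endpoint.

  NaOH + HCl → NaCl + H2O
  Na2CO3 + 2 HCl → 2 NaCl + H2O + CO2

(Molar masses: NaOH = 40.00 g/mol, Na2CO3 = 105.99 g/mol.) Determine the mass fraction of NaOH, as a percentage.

34.41 %

n(HCl) = 0.01487 × 0.6202 = 9.222 × 10^-3 mol
Let x = n(NaOH), y = n(Na2CO3).
Titrant: 1x + 2y = 9.222 × 10^-3;  mass: 40.00x + 105.99y = 0.4396
Solving, x = 3.781 × 10^-3 mol, y = 2.720 × 10^-3 mol
mass of NaOH = 3.781 × 10^-3 × 40.00 = 0.1513 g
% NaOH = 0.1513 / 0.4396 × 100 = 34.41 %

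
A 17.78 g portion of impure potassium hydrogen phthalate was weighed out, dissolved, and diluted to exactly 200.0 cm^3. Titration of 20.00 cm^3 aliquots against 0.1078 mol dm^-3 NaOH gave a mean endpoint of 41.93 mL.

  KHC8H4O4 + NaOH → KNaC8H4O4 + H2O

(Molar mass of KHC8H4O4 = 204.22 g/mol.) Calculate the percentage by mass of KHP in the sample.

n(NaOH) per titration = 0.04193 × 0.1078 = 4.520 × 10^-3 mol
n(KHC8H4O4) in each aliquot = 4.520 × 10^-3 mol (1:1 ratio)
n(KHC8H4O4) in the whole flask = 4.520 × 10^-3 × 200.0/20.00 = 0.04520 mol
mass of KHC8H4O4 = 0.04520 × 204.22 = 9.231 g
% KHC8H4O4 = 9.231 / 17.78 × 100 = 51.92 %

51.92 %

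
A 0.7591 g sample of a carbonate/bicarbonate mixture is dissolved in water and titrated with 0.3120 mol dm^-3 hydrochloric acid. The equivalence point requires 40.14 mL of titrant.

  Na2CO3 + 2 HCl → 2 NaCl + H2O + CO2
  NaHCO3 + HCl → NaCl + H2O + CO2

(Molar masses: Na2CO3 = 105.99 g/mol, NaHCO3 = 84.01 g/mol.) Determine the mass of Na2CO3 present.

0.5007 g

n(HCl) = 0.04014 × 0.3120 = 0.01252 mol
Let x = n(Na2CO3), y = n(NaHCO3).
Titrant: 2x + 1y = 0.01252;  mass: 105.99x + 84.01y = 0.7591
Solving, x = 4.724 × 10^-3 mol, y = 3.076 × 10^-3 mol
mass of Na2CO3 = 4.724 × 10^-3 × 105.99 = 0.5007 g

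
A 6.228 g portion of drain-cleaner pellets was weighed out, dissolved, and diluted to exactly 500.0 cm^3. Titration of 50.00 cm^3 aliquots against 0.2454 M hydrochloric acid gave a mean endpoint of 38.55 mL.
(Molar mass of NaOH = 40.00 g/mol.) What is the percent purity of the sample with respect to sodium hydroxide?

NaOH + HCl → NaCl + H2O
n(HCl) per titration = 0.03855 × 0.2454 = 9.460 × 10^-3 mol
n(NaOH) in each aliquot = 9.460 × 10^-3 mol (1:1 ratio)
n(NaOH) in the whole flask = 9.460 × 10^-3 × 500.0/50.00 = 0.09460 mol
mass of NaOH = 0.09460 × 40.00 = 3.784 g
% NaOH = 3.784 / 6.228 × 100 = 60.76 %

60.76 %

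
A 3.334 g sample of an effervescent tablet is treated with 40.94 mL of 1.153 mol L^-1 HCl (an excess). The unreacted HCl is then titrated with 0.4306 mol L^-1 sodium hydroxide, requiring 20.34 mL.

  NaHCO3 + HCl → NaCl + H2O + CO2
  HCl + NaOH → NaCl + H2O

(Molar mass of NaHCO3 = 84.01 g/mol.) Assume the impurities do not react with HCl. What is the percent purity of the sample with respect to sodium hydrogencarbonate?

96.87 %

n(HCl) added = 0.04094 × 1.153 = 0.04720 mol
n(NaOH) used in back-titration = 0.02034 × 0.4306 = 8.758 × 10^-3 mol
n(HCl) left over = 8.758 × 10^-3 mol (1:1 ratio)
n(HCl) consumed by analyte = 0.04720 − 8.758 × 10^-3 = 0.03845 mol
n(NaHCO3) = 0.03845 mol (1:1 ratio)
mass of NaHCO3 = 0.03845 × 84.01 = 3.230 g
% NaHCO3 = 3.230 / 3.334 × 100 = 96.87 %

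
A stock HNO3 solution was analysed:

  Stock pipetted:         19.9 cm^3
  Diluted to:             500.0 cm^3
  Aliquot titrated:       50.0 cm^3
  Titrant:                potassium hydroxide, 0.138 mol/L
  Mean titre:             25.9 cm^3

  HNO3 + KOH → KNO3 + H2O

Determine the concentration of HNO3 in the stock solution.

n(KOH) = 0.0259 × 0.138 = 3.57 × 10^-3 mol
n(HNO3) in the aliquot = 3.57 × 10^-3 mol (1:1 ratio)
[HNO3]_dilute = 3.57 × 10^-3 / 0.0500 = 0.0715 mol/L
Dilution factor = 500.0 / 19.9 = 25.13
[HNO3]_stock = 0.0715 × 25.13 = 1.80 mol/L

1.80 mol/L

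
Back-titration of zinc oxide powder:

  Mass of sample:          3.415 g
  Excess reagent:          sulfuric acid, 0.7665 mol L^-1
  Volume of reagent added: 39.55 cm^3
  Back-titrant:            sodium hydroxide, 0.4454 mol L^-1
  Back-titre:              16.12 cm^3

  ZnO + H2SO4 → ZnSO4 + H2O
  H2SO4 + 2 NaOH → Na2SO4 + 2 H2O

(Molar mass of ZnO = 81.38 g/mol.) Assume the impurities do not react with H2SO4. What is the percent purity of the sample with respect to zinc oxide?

63.69 %

n(H2SO4) added = 0.03955 × 0.7665 = 0.03032 mol
n(NaOH) used in back-titration = 0.01612 × 0.4454 = 7.180 × 10^-3 mol
From the 1:2 ratio, n(H2SO4) left over = 1/2 × 7.180 × 10^-3 = 3.590 × 10^-3 mol
n(H2SO4) consumed by analyte = 0.03032 − 3.590 × 10^-3 = 0.02673 mol
n(ZnO) = 0.02673 mol (1:1 ratio)
mass of ZnO = 0.02673 × 81.38 = 2.175 g
% ZnO = 2.175 / 3.415 × 100 = 63.69 %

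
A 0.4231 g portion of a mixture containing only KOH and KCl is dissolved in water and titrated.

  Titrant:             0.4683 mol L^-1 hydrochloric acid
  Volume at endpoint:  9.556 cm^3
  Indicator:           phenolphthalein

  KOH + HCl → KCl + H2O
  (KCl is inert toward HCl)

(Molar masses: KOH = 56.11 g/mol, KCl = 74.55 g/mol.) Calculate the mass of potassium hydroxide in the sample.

0.2511 g

n(HCl) = 0.009556 × 0.4683 = 4.475 × 10^-3 mol
Let x = n(KOH), y = n(KCl).
Titrant: 1x = 4.475 × 10^-3;  mass: 56.11x + 74.55y = 0.4231
Solving, x = 4.475 × 10^-3 mol, y = 2.307 × 10^-3 mol
mass of KOH = 4.475 × 10^-3 × 56.11 = 0.2511 g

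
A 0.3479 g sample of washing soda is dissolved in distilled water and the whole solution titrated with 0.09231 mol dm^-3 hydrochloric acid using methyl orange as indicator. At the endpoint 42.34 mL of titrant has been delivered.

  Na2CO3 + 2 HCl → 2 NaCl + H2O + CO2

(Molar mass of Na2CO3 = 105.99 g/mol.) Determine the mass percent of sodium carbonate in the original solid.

59.54 %

n(HCl) = 0.04234 L × 0.09231 mol/L = 3.908 × 10^-3 mol
From the 1:2 ratio, n(Na2CO3) = 1/2 × 3.908 × 10^-3 = 1.954 × 10^-3 mol
mass of Na2CO3 = 1.954 × 10^-3 × 105.99 g/mol = 0.2071 g
% Na2CO3 = 0.2071 / 0.3479 × 100 = 59.54 %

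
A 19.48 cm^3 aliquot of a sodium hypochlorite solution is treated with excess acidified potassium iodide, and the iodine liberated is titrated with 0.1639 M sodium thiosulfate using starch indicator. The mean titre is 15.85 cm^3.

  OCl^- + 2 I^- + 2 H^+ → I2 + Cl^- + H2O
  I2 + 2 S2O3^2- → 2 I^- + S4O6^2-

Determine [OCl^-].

0.06668 M

n(S2O3^2-) = 0.01585 × 0.1639 = 2.598 × 10^-3 mol
n(I2) = n(S2O3^2-)/2 = 1.299 × 10^-3 mol
n(OCl^-) in the aliquot = 1.299 × 10^-3 mol (1:1 ratio)
[OCl^-] = 1.299 × 10^-3 / 0.01948 = 0.06668 mol/L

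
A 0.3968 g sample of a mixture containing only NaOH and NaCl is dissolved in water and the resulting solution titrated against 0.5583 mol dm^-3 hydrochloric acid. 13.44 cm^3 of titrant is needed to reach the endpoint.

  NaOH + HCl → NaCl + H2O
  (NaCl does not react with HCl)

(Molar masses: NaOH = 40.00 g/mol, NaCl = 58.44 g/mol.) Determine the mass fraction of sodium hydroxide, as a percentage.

n(HCl) = 0.01344 × 0.5583 = 7.504 × 10^-3 mol
Let x = n(NaOH), y = n(NaCl).
Titrant: 1x = 7.504 × 10^-3;  mass: 40.00x + 58.44y = 0.3968
Solving, x = 7.504 × 10^-3 mol, y = 1.654 × 10^-3 mol
mass of NaOH = 7.504 × 10^-3 × 40.00 = 0.3001 g
% NaOH = 0.3001 / 0.3968 × 100 = 75.64 %

75.64 %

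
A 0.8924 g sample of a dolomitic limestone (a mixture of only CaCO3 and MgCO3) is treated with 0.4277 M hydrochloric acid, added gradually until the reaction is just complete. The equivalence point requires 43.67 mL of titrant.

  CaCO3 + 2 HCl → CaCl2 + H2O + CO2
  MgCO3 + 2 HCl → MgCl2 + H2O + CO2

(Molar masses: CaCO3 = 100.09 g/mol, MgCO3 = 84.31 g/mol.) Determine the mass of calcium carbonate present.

0.6663 g

n(HCl) = 0.04367 × 0.4277 = 0.01868 mol
Let x = n(CaCO3), y = n(MgCO3).
Titrant: 2x + 2y = 0.01868;  mass: 100.09x + 84.31y = 0.8924
Solving, x = 6.657 × 10^-3 mol, y = 2.682 × 10^-3 mol
mass of CaCO3 = 6.657 × 10^-3 × 100.09 = 0.6663 g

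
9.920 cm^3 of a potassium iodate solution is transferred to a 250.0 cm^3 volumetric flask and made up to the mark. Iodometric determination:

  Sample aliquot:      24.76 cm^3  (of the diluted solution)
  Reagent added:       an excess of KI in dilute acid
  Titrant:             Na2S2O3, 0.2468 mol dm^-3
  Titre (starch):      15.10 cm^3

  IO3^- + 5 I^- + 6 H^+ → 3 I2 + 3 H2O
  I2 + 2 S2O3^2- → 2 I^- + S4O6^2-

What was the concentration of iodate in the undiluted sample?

n(S2O3^2-) = 0.01510 × 0.2468 = 3.727 × 10^-3 mol
n(I2) = n(S2O3^2-)/2 = 1.863 × 10^-3 mol
From the 1:3 ratio, n(IO3^-) in the aliquot = 1/3 × 1.863 × 10^-3 = 6.211 × 10^-4 mol
[IO3^-]_dilute = 6.211 × 10^-4 / 0.02476 = 0.02509 mol/L
[IO3^-]_original = 0.02509 × 250.0/9.920 = 0.6322 mol/L

0.6322 mol/L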